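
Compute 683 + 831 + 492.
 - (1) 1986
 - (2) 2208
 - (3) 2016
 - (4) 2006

First: 683 + 831 = 1514
Then: 1514 + 492 = 2006
4) 2006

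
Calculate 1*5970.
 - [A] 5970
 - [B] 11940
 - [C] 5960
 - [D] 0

1 * 5970 = 5970
A) 5970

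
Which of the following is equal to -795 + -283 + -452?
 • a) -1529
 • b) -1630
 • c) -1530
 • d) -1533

First: -795 + -283 = -1078
Then: -1078 + -452 = -1530
c) -1530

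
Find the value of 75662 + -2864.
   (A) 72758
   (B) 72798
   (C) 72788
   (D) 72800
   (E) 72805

75662 + -2864 = 72798
B) 72798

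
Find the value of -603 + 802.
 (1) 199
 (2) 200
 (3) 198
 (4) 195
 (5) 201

-603 + 802 = 199
1) 199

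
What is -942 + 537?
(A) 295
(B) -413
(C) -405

-942 + 537 = -405
C) -405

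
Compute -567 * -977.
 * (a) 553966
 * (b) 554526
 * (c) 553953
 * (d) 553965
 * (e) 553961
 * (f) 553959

-567 * -977 = 553959
f) 553959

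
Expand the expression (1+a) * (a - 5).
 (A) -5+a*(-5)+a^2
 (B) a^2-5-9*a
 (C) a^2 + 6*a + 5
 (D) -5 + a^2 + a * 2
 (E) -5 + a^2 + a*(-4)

Expanding (1+a) * (a - 5):
= -5 + a^2 + a*(-4)
E) -5 + a^2 + a*(-4)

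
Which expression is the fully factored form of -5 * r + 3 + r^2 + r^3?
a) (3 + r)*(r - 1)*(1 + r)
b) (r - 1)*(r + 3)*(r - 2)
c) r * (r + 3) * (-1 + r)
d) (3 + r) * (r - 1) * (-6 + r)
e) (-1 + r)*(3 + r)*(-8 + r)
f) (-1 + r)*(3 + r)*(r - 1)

We need to factor -5 * r + 3 + r^2 + r^3.
The factored form is (-1 + r)*(3 + r)*(r - 1).
f) (-1 + r)*(3 + r)*(r - 1)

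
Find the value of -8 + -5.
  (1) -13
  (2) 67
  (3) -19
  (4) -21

-8 + -5 = -13
1) -13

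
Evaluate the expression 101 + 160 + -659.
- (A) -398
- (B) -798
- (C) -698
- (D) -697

First: 101 + 160 = 261
Then: 261 + -659 = -398
A) -398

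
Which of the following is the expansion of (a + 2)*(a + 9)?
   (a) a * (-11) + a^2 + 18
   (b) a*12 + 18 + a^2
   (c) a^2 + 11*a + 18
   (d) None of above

Expanding (a + 2)*(a + 9):
= a^2 + 11*a + 18
c) a^2 + 11*a + 18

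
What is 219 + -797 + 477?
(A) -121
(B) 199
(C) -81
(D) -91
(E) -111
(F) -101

First: 219 + -797 = -578
Then: -578 + 477 = -101
F) -101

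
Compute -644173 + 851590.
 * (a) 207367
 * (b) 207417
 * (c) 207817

-644173 + 851590 = 207417
b) 207417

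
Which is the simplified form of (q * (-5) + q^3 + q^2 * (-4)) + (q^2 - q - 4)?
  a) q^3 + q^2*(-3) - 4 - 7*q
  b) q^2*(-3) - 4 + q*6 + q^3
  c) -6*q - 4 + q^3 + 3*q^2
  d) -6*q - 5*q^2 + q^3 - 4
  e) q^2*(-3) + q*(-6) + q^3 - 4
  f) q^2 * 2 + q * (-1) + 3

Adding the polynomials and combining like terms:
(q*(-5) + q^3 + q^2*(-4)) + (q^2 - q - 4)
= q^2*(-3) + q*(-6) + q^3 - 4
e) q^2*(-3) + q*(-6) + q^3 - 4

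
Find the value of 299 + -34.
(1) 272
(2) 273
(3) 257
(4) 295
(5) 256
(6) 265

299 + -34 = 265
6) 265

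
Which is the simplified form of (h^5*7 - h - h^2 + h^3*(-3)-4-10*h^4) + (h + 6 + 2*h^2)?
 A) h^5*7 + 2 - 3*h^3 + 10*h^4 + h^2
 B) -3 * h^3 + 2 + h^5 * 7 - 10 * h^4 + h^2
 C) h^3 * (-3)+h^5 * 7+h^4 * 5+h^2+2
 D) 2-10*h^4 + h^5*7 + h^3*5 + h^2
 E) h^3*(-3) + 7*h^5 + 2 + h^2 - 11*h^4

Adding the polynomials and combining like terms:
(h^5*7 - h - h^2 + h^3*(-3) - 4 - 10*h^4) + (h + 6 + 2*h^2)
= -3 * h^3 + 2 + h^5 * 7 - 10 * h^4 + h^2
B) -3 * h^3 + 2 + h^5 * 7 - 10 * h^4 + h^2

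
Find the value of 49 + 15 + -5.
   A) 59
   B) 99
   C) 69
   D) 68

First: 49 + 15 = 64
Then: 64 + -5 = 59
A) 59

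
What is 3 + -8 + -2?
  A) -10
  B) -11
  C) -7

First: 3 + -8 = -5
Then: -5 + -2 = -7
C) -7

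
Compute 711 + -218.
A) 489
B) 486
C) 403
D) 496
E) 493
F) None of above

711 + -218 = 493
E) 493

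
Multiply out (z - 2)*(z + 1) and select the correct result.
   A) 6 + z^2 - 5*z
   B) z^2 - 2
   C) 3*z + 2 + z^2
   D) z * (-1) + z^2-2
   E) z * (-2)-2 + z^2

Expanding (z - 2)*(z + 1):
= z * (-1) + z^2-2
D) z * (-1) + z^2-2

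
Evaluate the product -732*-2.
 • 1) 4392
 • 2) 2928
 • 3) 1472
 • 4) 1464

-732 * -2 = 1464
4) 1464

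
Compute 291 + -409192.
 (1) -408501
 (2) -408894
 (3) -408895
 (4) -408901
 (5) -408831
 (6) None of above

291 + -409192 = -408901
4) -408901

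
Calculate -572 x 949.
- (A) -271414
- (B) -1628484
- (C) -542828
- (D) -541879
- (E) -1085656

-572 * 949 = -542828
C) -542828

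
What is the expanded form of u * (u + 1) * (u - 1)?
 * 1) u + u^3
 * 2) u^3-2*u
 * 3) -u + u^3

Expanding u * (u + 1) * (u - 1):
= -u + u^3
3) -u + u^3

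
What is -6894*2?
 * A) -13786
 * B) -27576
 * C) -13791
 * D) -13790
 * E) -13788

-6894 * 2 = -13788
E) -13788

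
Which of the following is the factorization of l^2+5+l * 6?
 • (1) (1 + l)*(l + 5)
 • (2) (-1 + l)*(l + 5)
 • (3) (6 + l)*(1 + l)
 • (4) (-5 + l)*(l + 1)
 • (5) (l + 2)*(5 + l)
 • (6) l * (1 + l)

We need to factor l^2+5+l * 6.
The factored form is (1 + l)*(l + 5).
1) (1 + l)*(l + 5)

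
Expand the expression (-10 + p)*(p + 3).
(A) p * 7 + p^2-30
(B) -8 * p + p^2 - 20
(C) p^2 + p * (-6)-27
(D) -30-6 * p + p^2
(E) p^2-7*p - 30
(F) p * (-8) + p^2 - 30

Expanding (-10 + p)*(p + 3):
= p^2-7*p - 30
E) p^2-7*p - 30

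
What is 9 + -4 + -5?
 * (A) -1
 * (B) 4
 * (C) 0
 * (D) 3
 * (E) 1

First: 9 + -4 = 5
Then: 5 + -5 = 0
C) 0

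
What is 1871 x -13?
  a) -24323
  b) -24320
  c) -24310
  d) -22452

1871 * -13 = -24323
a) -24323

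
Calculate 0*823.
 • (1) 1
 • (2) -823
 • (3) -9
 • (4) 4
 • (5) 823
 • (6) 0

0 * 823 = 0
6) 0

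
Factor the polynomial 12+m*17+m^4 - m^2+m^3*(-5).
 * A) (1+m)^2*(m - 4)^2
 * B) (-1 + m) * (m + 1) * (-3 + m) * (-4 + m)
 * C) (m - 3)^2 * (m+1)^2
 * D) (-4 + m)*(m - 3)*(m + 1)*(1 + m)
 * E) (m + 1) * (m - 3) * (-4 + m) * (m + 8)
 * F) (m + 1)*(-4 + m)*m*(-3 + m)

We need to factor 12+m*17+m^4 - m^2+m^3*(-5).
The factored form is (-4 + m)*(m - 3)*(m + 1)*(1 + m).
D) (-4 + m)*(m - 3)*(m + 1)*(1 + m)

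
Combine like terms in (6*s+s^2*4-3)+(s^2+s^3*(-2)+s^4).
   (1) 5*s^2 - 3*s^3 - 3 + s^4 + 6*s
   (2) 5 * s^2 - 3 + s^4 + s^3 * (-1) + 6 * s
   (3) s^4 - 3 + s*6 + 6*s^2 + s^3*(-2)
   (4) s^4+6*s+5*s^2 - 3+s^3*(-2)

Adding the polynomials and combining like terms:
(6*s + s^2*4 - 3) + (s^2 + s^3*(-2) + s^4)
= s^4+6*s+5*s^2 - 3+s^3*(-2)
4) s^4+6*s+5*s^2 - 3+s^3*(-2)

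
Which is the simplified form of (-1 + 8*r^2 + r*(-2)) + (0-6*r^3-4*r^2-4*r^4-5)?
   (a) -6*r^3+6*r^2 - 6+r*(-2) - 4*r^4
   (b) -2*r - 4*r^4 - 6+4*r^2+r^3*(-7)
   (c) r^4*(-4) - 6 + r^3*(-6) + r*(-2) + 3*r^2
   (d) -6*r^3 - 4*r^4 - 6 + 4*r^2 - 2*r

Adding the polynomials and combining like terms:
(-1 + 8*r^2 + r*(-2)) + (0 - 6*r^3 - 4*r^2 - 4*r^4 - 5)
= -6*r^3 - 4*r^4 - 6 + 4*r^2 - 2*r
d) -6*r^3 - 4*r^4 - 6 + 4*r^2 - 2*r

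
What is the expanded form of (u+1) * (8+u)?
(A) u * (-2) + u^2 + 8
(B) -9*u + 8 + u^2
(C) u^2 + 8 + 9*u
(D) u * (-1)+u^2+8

Expanding (u+1) * (8+u):
= u^2 + 8 + 9*u
C) u^2 + 8 + 9*u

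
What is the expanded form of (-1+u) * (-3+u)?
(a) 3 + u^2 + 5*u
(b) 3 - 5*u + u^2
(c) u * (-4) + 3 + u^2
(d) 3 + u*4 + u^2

Expanding (-1+u) * (-3+u):
= u * (-4) + 3 + u^2
c) u * (-4) + 3 + u^2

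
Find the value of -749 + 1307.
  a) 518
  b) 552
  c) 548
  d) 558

-749 + 1307 = 558
d) 558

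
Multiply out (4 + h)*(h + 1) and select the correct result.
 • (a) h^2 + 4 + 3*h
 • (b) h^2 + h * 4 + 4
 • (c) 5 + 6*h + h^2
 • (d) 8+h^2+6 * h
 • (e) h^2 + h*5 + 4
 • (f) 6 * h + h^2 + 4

Expanding (4 + h)*(h + 1):
= h^2 + h*5 + 4
e) h^2 + h*5 + 4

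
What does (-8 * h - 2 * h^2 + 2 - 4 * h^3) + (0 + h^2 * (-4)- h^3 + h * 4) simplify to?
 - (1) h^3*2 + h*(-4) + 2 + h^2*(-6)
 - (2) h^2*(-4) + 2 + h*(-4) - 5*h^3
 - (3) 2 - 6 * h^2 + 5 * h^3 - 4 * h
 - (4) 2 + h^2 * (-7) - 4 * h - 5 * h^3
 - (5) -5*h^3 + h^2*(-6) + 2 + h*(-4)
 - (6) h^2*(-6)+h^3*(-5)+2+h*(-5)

Adding the polynomials and combining like terms:
(-8*h - 2*h^2 + 2 - 4*h^3) + (0 + h^2*(-4) - h^3 + h*4)
= -5*h^3 + h^2*(-6) + 2 + h*(-4)
5) -5*h^3 + h^2*(-6) + 2 + h*(-4)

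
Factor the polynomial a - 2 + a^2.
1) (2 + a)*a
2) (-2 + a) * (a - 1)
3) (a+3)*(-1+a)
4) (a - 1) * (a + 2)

We need to factor a - 2 + a^2.
The factored form is (a - 1) * (a + 2).
4) (a - 1) * (a + 2)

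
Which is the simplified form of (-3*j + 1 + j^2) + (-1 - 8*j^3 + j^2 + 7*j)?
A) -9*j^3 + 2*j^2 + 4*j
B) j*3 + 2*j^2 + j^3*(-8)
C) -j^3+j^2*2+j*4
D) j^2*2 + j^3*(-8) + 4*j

Adding the polynomials and combining like terms:
(-3*j + 1 + j^2) + (-1 - 8*j^3 + j^2 + 7*j)
= j^2*2 + j^3*(-8) + 4*j
D) j^2*2 + j^3*(-8) + 4*j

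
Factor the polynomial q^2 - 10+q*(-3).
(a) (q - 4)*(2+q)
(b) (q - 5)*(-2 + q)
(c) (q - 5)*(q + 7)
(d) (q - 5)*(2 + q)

We need to factor q^2 - 10+q*(-3).
The factored form is (q - 5)*(2 + q).
d) (q - 5)*(2 + q)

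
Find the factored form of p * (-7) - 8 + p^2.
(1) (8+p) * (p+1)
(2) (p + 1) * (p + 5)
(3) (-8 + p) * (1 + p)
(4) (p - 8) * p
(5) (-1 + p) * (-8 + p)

We need to factor p * (-7) - 8 + p^2.
The factored form is (-8 + p) * (1 + p).
3) (-8 + p) * (1 + p)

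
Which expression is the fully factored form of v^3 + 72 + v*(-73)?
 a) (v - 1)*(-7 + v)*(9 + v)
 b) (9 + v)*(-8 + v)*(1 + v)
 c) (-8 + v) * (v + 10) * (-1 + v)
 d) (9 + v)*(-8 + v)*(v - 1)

We need to factor v^3 + 72 + v*(-73).
The factored form is (9 + v)*(-8 + v)*(v - 1).
d) (9 + v)*(-8 + v)*(v - 1)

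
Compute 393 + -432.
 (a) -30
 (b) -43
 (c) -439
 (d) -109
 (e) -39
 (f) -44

393 + -432 = -39
e) -39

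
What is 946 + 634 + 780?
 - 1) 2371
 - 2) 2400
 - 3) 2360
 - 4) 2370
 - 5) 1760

First: 946 + 634 = 1580
Then: 1580 + 780 = 2360
3) 2360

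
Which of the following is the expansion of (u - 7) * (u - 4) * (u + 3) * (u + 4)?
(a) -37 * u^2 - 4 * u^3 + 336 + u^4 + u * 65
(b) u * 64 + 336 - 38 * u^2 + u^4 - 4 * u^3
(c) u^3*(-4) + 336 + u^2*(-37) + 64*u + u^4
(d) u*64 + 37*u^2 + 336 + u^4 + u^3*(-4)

Expanding (u - 7) * (u - 4) * (u + 3) * (u + 4):
= u^3*(-4) + 336 + u^2*(-37) + 64*u + u^4
c) u^3*(-4) + 336 + u^2*(-37) + 64*u + u^4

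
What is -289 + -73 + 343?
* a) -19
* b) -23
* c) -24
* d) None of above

First: -289 + -73 = -362
Then: -362 + 343 = -19
a) -19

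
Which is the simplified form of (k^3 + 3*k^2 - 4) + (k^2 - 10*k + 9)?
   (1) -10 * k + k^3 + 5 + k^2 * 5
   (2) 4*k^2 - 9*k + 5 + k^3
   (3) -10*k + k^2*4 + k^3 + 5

Adding the polynomials and combining like terms:
(k^3 + 3*k^2 - 4) + (k^2 - 10*k + 9)
= -10*k + k^2*4 + k^3 + 5
3) -10*k + k^2*4 + k^3 + 5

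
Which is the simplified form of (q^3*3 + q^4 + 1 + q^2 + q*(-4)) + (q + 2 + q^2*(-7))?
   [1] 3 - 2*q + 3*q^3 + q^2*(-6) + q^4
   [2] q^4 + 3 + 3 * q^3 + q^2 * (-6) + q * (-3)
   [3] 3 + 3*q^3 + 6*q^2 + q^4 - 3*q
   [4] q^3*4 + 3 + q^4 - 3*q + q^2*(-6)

Adding the polynomials and combining like terms:
(q^3*3 + q^4 + 1 + q^2 + q*(-4)) + (q + 2 + q^2*(-7))
= q^4 + 3 + 3 * q^3 + q^2 * (-6) + q * (-3)
2) q^4 + 3 + 3 * q^3 + q^2 * (-6) + q * (-3)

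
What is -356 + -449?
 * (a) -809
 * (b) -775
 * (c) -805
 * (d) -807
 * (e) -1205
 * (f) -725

-356 + -449 = -805
c) -805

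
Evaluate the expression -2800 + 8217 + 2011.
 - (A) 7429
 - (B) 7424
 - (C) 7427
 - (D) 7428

First: -2800 + 8217 = 5417
Then: 5417 + 2011 = 7428
D) 7428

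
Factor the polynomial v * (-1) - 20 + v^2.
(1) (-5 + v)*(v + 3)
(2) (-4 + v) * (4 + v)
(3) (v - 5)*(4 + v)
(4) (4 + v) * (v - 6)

We need to factor v * (-1) - 20 + v^2.
The factored form is (v - 5)*(4 + v).
3) (v - 5)*(4 + v)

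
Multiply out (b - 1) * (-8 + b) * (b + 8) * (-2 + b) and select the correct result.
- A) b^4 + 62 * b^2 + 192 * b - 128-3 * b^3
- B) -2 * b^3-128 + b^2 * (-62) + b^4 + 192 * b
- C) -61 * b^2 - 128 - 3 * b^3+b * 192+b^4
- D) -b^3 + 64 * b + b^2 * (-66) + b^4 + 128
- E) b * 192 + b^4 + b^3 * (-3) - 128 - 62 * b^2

Expanding (b - 1) * (-8 + b) * (b + 8) * (-2 + b):
= b * 192 + b^4 + b^3 * (-3) - 128 - 62 * b^2
E) b * 192 + b^4 + b^3 * (-3) - 128 - 62 * b^2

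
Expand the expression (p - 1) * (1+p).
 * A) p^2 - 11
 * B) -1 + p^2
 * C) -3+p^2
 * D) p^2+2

Expanding (p - 1) * (1+p):
= -1 + p^2
B) -1 + p^2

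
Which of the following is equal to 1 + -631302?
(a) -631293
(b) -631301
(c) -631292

1 + -631302 = -631301
b) -631301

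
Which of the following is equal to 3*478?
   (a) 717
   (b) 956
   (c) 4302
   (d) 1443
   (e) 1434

3 * 478 = 1434
e) 1434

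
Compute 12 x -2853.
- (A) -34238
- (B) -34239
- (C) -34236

12 * -2853 = -34236
C) -34236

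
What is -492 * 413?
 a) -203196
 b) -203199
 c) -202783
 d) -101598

-492 * 413 = -203196
a) -203196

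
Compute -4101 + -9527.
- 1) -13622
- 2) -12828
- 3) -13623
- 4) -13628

-4101 + -9527 = -13628
4) -13628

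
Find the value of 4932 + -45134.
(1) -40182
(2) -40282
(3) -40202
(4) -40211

4932 + -45134 = -40202
3) -40202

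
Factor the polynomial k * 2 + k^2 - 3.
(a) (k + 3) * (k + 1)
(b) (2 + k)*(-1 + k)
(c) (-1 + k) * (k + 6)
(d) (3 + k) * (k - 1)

We need to factor k * 2 + k^2 - 3.
The factored form is (3 + k) * (k - 1).
d) (3 + k) * (k - 1)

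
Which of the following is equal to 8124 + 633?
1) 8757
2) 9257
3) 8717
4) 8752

8124 + 633 = 8757
1) 8757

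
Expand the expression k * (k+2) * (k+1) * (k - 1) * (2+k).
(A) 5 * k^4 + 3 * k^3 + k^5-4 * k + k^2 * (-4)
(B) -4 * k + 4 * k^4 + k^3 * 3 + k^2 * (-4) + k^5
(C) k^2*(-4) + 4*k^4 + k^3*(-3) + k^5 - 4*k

Expanding k * (k+2) * (k+1) * (k - 1) * (2+k):
= -4 * k + 4 * k^4 + k^3 * 3 + k^2 * (-4) + k^5
B) -4 * k + 4 * k^4 + k^3 * 3 + k^2 * (-4) + k^5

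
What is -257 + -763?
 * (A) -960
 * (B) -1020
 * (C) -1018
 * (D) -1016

-257 + -763 = -1020
B) -1020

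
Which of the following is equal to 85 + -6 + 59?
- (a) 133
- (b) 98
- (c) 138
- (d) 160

First: 85 + -6 = 79
Then: 79 + 59 = 138
c) 138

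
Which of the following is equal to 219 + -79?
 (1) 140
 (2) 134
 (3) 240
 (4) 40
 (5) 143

219 + -79 = 140
1) 140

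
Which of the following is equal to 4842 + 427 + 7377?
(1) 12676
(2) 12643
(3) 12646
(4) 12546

First: 4842 + 427 = 5269
Then: 5269 + 7377 = 12646
3) 12646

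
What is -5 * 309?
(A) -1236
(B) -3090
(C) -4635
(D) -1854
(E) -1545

-5 * 309 = -1545
E) -1545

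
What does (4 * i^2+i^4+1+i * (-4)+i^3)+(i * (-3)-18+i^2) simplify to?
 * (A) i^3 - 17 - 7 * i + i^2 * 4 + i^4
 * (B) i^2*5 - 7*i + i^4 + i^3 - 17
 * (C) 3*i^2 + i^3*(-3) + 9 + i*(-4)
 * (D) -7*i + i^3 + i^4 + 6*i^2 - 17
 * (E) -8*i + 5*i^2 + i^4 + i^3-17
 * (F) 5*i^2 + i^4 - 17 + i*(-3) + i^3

Adding the polynomials and combining like terms:
(4*i^2 + i^4 + 1 + i*(-4) + i^3) + (i*(-3) - 18 + i^2)
= i^2*5 - 7*i + i^4 + i^3 - 17
B) i^2*5 - 7*i + i^4 + i^3 - 17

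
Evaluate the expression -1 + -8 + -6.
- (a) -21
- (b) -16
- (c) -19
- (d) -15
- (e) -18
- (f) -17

First: -1 + -8 = -9
Then: -9 + -6 = -15
d) -15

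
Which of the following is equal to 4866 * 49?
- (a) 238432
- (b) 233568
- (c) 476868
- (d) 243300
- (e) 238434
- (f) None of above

4866 * 49 = 238434
e) 238434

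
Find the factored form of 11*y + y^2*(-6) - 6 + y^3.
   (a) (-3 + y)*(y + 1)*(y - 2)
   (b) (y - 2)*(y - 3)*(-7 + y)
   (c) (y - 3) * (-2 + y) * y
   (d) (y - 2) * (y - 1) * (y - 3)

We need to factor 11*y + y^2*(-6) - 6 + y^3.
The factored form is (y - 2) * (y - 1) * (y - 3).
d) (y - 2) * (y - 1) * (y - 3)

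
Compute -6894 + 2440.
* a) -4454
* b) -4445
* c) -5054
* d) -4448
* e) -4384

-6894 + 2440 = -4454
a) -4454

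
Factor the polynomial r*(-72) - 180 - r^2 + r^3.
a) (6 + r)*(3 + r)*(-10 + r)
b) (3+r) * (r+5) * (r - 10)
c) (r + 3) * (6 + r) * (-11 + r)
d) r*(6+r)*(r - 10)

We need to factor r*(-72) - 180 - r^2 + r^3.
The factored form is (6 + r)*(3 + r)*(-10 + r).
a) (6 + r)*(3 + r)*(-10 + r)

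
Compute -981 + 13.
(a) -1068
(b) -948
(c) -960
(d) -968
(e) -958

-981 + 13 = -968
d) -968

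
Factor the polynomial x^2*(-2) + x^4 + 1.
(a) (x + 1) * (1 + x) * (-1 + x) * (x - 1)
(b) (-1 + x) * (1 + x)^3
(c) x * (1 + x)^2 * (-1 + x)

We need to factor x^2*(-2) + x^4 + 1.
The factored form is (x + 1) * (1 + x) * (-1 + x) * (x - 1).
a) (x + 1) * (1 + x) * (-1 + x) * (x - 1)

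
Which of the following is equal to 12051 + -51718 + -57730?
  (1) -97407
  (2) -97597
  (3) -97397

First: 12051 + -51718 = -39667
Then: -39667 + -57730 = -97397
3) -97397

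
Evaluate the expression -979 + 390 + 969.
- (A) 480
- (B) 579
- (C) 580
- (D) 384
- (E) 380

First: -979 + 390 = -589
Then: -589 + 969 = 380
E) 380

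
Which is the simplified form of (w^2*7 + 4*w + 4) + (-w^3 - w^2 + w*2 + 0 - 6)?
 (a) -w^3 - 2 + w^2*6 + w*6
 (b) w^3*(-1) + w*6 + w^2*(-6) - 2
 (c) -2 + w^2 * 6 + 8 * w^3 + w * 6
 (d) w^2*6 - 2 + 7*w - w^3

Adding the polynomials and combining like terms:
(w^2*7 + 4*w + 4) + (-w^3 - w^2 + w*2 + 0 - 6)
= -w^3 - 2 + w^2*6 + w*6
a) -w^3 - 2 + w^2*6 + w*6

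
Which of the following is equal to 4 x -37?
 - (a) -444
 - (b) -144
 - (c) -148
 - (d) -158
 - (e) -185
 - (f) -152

4 * -37 = -148
c) -148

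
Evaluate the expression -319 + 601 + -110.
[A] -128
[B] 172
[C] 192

First: -319 + 601 = 282
Then: 282 + -110 = 172
B) 172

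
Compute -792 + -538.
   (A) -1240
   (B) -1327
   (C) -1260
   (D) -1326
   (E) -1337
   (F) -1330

-792 + -538 = -1330
F) -1330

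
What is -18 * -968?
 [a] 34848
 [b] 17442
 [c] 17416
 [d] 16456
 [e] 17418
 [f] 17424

-18 * -968 = 17424
f) 17424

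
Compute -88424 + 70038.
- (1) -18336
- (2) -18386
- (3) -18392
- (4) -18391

-88424 + 70038 = -18386
2) -18386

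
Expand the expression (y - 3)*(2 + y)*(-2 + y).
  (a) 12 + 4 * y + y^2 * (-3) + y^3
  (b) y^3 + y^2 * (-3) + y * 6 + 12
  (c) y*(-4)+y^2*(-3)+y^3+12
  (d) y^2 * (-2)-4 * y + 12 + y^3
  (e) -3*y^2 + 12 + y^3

Expanding (y - 3)*(2 + y)*(-2 + y):
= y*(-4)+y^2*(-3)+y^3+12
c) y*(-4)+y^2*(-3)+y^3+12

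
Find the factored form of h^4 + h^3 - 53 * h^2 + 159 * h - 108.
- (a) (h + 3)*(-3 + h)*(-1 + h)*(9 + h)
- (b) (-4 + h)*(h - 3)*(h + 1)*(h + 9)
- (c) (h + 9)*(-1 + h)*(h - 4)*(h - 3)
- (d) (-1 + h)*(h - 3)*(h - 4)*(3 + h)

We need to factor h^4 + h^3 - 53 * h^2 + 159 * h - 108.
The factored form is (h + 9)*(-1 + h)*(h - 4)*(h - 3).
c) (h + 9)*(-1 + h)*(h - 4)*(h - 3)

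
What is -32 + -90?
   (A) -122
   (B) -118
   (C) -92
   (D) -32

-32 + -90 = -122
A) -122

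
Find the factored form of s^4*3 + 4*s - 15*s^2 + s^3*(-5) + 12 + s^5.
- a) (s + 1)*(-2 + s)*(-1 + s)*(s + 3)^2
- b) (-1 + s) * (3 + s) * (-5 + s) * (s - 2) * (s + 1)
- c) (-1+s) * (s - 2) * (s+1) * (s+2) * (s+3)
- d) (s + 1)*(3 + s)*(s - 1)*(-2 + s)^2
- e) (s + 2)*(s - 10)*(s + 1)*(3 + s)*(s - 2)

We need to factor s^4*3 + 4*s - 15*s^2 + s^3*(-5) + 12 + s^5.
The factored form is (-1+s) * (s - 2) * (s+1) * (s+2) * (s+3).
c) (-1+s) * (s - 2) * (s+1) * (s+2) * (s+3)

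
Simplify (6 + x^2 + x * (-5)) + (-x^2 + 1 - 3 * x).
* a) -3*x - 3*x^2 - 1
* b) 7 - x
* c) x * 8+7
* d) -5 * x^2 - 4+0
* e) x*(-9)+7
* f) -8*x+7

Adding the polynomials and combining like terms:
(6 + x^2 + x*(-5)) + (-x^2 + 1 - 3*x)
= -8*x+7
f) -8*x+7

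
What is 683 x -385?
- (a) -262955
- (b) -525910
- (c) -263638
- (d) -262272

683 * -385 = -262955
a) -262955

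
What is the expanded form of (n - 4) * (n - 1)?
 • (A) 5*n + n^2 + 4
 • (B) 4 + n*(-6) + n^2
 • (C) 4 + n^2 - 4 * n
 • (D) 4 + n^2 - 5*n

Expanding (n - 4) * (n - 1):
= 4 + n^2 - 5*n
D) 4 + n^2 - 5*n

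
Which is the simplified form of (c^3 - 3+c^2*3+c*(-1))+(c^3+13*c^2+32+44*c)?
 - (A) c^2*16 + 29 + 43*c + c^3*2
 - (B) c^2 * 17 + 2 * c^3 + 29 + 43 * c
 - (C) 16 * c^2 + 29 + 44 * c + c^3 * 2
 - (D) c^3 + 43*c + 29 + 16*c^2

Adding the polynomials and combining like terms:
(c^3 - 3 + c^2*3 + c*(-1)) + (c^3 + 13*c^2 + 32 + 44*c)
= c^2*16 + 29 + 43*c + c^3*2
A) c^2*16 + 29 + 43*c + c^3*2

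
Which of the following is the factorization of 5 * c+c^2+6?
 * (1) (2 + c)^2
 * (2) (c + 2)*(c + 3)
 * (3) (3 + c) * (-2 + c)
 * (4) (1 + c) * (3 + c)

We need to factor 5 * c+c^2+6.
The factored form is (c + 2)*(c + 3).
2) (c + 2)*(c + 3)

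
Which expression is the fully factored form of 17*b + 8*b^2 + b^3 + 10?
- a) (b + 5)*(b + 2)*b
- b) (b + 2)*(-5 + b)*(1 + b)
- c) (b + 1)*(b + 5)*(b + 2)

We need to factor 17*b + 8*b^2 + b^3 + 10.
The factored form is (b + 1)*(b + 5)*(b + 2).
c) (b + 1)*(b + 5)*(b + 2)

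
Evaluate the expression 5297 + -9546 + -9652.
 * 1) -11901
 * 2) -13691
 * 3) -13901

First: 5297 + -9546 = -4249
Then: -4249 + -9652 = -13901
3) -13901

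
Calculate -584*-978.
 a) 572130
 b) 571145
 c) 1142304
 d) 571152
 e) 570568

-584 * -978 = 571152
d) 571152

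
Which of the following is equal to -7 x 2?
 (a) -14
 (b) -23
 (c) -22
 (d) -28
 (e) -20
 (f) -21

-7 * 2 = -14
a) -14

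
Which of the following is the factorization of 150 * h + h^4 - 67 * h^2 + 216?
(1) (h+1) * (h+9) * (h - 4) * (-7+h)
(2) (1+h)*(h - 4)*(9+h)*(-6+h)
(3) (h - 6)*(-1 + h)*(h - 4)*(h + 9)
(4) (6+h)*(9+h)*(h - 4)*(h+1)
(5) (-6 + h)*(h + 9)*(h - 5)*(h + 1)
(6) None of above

We need to factor 150 * h + h^4 - 67 * h^2 + 216.
The factored form is (1+h)*(h - 4)*(9+h)*(-6+h).
2) (1+h)*(h - 4)*(9+h)*(-6+h)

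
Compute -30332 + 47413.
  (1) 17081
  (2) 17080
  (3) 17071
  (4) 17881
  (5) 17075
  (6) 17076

-30332 + 47413 = 17081
1) 17081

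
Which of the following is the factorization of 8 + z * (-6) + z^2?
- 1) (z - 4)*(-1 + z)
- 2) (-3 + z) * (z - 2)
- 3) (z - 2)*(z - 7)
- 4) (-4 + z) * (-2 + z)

We need to factor 8 + z * (-6) + z^2.
The factored form is (-4 + z) * (-2 + z).
4) (-4 + z) * (-2 + z)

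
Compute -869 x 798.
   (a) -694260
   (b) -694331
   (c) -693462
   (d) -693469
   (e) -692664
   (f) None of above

-869 * 798 = -693462
c) -693462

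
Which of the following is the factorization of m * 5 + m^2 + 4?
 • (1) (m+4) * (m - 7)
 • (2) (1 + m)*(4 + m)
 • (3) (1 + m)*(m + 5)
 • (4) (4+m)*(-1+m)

We need to factor m * 5 + m^2 + 4.
The factored form is (1 + m)*(4 + m).
2) (1 + m)*(4 + m)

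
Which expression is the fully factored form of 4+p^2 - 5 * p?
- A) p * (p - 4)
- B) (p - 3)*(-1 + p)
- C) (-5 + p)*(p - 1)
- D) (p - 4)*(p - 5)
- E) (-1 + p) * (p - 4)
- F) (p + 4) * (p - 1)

We need to factor 4+p^2 - 5 * p.
The factored form is (-1 + p) * (p - 4).
E) (-1 + p) * (p - 4)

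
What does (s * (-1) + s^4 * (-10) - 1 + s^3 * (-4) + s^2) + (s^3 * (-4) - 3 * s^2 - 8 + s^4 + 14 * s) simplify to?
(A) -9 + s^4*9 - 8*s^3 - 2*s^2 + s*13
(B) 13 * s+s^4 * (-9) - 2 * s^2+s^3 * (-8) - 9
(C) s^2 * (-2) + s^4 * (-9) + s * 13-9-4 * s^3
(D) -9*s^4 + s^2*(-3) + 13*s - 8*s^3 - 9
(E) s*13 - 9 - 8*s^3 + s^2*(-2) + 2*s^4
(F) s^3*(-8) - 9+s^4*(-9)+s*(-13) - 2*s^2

Adding the polynomials and combining like terms:
(s*(-1) + s^4*(-10) - 1 + s^3*(-4) + s^2) + (s^3*(-4) - 3*s^2 - 8 + s^4 + 14*s)
= 13 * s+s^4 * (-9) - 2 * s^2+s^3 * (-8) - 9
B) 13 * s+s^4 * (-9) - 2 * s^2+s^3 * (-8) - 9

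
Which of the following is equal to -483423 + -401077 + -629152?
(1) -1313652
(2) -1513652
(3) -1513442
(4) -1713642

First: -483423 + -401077 = -884500
Then: -884500 + -629152 = -1513652
2) -1513652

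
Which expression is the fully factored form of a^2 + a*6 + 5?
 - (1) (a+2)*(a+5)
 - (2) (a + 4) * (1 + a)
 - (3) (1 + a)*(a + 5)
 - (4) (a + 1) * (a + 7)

We need to factor a^2 + a*6 + 5.
The factored form is (1 + a)*(a + 5).
3) (1 + a)*(a + 5)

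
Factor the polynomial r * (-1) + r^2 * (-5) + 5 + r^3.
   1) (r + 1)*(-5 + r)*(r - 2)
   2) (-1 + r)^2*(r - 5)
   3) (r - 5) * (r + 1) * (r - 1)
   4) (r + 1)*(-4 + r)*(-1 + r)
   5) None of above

We need to factor r * (-1) + r^2 * (-5) + 5 + r^3.
The factored form is (r - 5) * (r + 1) * (r - 1).
3) (r - 5) * (r + 1) * (r - 1)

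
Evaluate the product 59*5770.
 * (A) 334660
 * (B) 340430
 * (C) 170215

59 * 5770 = 340430
B) 340430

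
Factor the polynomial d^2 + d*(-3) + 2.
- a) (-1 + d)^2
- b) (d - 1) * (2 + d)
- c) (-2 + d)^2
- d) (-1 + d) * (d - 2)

We need to factor d^2 + d*(-3) + 2.
The factored form is (-1 + d) * (d - 2).
d) (-1 + d) * (d - 2)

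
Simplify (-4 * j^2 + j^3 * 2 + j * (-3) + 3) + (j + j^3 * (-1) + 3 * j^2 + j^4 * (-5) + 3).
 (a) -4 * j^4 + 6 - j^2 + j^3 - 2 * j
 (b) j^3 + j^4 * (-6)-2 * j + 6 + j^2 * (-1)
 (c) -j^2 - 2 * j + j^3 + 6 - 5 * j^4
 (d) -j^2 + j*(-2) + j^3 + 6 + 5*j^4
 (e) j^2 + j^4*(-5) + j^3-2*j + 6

Adding the polynomials and combining like terms:
(-4*j^2 + j^3*2 + j*(-3) + 3) + (j + j^3*(-1) + 3*j^2 + j^4*(-5) + 3)
= -j^2 - 2 * j + j^3 + 6 - 5 * j^4
c) -j^2 - 2 * j + j^3 + 6 - 5 * j^4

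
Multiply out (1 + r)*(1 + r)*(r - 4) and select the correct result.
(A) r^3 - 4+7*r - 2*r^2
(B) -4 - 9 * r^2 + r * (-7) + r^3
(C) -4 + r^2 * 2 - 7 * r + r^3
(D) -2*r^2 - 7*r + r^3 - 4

Expanding (1 + r)*(1 + r)*(r - 4):
= -2*r^2 - 7*r + r^3 - 4
D) -2*r^2 - 7*r + r^3 - 4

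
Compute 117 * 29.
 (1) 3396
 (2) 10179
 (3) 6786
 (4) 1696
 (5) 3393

117 * 29 = 3393
5) 3393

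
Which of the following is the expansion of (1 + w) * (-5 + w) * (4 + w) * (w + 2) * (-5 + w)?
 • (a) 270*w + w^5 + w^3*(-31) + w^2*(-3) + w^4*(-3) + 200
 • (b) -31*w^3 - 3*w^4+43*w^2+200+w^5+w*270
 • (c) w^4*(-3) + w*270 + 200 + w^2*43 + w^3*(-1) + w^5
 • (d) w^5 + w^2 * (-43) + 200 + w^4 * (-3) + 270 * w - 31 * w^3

Expanding (1 + w) * (-5 + w) * (4 + w) * (w + 2) * (-5 + w):
= -31*w^3 - 3*w^4+43*w^2+200+w^5+w*270
b) -31*w^3 - 3*w^4+43*w^2+200+w^5+w*270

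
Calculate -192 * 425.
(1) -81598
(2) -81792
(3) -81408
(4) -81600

-192 * 425 = -81600
4) -81600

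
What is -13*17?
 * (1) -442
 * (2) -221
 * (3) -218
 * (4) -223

-13 * 17 = -221
2) -221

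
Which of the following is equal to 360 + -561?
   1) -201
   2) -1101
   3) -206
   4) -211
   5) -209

360 + -561 = -201
1) -201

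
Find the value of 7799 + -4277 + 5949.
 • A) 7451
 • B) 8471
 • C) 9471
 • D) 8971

First: 7799 + -4277 = 3522
Then: 3522 + 5949 = 9471
C) 9471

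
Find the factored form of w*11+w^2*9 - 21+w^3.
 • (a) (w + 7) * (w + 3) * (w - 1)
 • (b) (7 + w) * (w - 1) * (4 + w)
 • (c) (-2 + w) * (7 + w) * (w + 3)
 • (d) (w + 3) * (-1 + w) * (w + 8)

We need to factor w*11+w^2*9 - 21+w^3.
The factored form is (w + 7) * (w + 3) * (w - 1).
a) (w + 7) * (w + 3) * (w - 1)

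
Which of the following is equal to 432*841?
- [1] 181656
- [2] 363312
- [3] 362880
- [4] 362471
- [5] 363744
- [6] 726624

432 * 841 = 363312
2) 363312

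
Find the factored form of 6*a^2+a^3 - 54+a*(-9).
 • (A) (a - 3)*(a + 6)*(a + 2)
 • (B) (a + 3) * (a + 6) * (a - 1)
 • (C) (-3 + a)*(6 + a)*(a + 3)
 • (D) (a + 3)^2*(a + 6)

We need to factor 6*a^2+a^3 - 54+a*(-9).
The factored form is (-3 + a)*(6 + a)*(a + 3).
C) (-3 + a)*(6 + a)*(a + 3)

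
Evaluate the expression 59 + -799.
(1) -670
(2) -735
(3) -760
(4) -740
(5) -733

59 + -799 = -740
4) -740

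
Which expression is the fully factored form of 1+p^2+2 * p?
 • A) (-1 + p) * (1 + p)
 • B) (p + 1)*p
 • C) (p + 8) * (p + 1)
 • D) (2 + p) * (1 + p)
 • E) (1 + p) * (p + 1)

We need to factor 1+p^2+2 * p.
The factored form is (1 + p) * (p + 1).
E) (1 + p) * (p + 1)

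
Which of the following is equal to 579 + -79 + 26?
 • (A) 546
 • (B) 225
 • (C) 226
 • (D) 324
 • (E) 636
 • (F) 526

First: 579 + -79 = 500
Then: 500 + 26 = 526
F) 526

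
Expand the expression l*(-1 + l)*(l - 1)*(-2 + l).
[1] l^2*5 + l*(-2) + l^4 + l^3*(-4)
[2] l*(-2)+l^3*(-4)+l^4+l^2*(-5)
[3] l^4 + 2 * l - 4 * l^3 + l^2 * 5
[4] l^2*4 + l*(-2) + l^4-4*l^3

Expanding l*(-1 + l)*(l - 1)*(-2 + l):
= l^2*5 + l*(-2) + l^4 + l^3*(-4)
1) l^2*5 + l*(-2) + l^4 + l^3*(-4)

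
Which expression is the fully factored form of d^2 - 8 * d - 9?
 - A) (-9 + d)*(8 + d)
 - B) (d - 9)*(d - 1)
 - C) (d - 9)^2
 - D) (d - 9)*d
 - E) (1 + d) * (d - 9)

We need to factor d^2 - 8 * d - 9.
The factored form is (1 + d) * (d - 9).
E) (1 + d) * (d - 9)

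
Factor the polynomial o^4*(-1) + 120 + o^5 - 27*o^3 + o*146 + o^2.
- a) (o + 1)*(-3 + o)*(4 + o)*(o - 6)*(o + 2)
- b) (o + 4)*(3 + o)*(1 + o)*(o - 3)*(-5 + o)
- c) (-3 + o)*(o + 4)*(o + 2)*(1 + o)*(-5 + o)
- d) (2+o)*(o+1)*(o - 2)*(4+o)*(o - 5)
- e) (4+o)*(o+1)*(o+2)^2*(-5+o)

We need to factor o^4*(-1) + 120 + o^5 - 27*o^3 + o*146 + o^2.
The factored form is (-3 + o)*(o + 4)*(o + 2)*(1 + o)*(-5 + o).
c) (-3 + o)*(o + 4)*(o + 2)*(1 + o)*(-5 + o)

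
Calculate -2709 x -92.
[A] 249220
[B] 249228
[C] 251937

-2709 * -92 = 249228
B) 249228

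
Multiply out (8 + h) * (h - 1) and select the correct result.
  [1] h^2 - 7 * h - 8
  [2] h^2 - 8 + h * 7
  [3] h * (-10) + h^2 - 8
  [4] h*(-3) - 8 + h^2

Expanding (8 + h) * (h - 1):
= h^2 - 8 + h * 7
2) h^2 - 8 + h * 7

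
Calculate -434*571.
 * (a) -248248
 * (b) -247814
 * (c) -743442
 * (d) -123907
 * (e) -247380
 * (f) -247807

-434 * 571 = -247814
b) -247814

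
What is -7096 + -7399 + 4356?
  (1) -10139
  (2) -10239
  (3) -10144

First: -7096 + -7399 = -14495
Then: -14495 + 4356 = -10139
1) -10139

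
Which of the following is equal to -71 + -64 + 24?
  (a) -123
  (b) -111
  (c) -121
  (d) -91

First: -71 + -64 = -135
Then: -135 + 24 = -111
b) -111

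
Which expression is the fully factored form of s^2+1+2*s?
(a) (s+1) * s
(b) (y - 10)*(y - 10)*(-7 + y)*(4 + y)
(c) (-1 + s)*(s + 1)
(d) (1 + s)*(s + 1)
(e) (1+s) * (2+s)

We need to factor s^2+1+2*s.
The factored form is (1 + s)*(s + 1).
d) (1 + s)*(s + 1)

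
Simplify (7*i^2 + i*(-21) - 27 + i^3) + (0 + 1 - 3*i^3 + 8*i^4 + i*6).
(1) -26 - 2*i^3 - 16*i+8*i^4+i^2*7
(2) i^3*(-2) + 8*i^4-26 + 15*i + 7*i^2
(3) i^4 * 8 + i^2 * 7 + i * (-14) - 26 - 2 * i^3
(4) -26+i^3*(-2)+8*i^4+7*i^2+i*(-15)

Adding the polynomials and combining like terms:
(7*i^2 + i*(-21) - 27 + i^3) + (0 + 1 - 3*i^3 + 8*i^4 + i*6)
= -26+i^3*(-2)+8*i^4+7*i^2+i*(-15)
4) -26+i^3*(-2)+8*i^4+7*i^2+i*(-15)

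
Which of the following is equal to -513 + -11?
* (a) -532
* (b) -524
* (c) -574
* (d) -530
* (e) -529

-513 + -11 = -524
b) -524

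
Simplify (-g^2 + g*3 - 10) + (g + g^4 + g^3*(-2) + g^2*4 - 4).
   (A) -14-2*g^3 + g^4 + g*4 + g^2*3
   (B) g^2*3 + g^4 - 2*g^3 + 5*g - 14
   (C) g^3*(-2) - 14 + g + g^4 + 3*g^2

Adding the polynomials and combining like terms:
(-g^2 + g*3 - 10) + (g + g^4 + g^3*(-2) + g^2*4 - 4)
= -14-2*g^3 + g^4 + g*4 + g^2*3
A) -14-2*g^3 + g^4 + g*4 + g^2*3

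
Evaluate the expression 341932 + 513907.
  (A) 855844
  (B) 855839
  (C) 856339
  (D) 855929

341932 + 513907 = 855839
B) 855839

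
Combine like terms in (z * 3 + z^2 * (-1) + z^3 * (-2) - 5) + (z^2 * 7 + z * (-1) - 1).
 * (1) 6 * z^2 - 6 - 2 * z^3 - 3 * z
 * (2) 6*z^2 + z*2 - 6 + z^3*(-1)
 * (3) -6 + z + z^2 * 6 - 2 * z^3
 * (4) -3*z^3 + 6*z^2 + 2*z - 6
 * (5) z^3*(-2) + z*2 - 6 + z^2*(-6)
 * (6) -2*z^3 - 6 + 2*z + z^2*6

Adding the polynomials and combining like terms:
(z*3 + z^2*(-1) + z^3*(-2) - 5) + (z^2*7 + z*(-1) - 1)
= -2*z^3 - 6 + 2*z + z^2*6
6) -2*z^3 - 6 + 2*z + z^2*6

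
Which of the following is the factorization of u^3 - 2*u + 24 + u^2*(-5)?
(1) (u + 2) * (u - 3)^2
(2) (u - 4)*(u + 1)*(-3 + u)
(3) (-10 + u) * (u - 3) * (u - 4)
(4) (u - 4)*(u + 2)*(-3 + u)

We need to factor u^3 - 2*u + 24 + u^2*(-5).
The factored form is (u - 4)*(u + 2)*(-3 + u).
4) (u - 4)*(u + 2)*(-3 + u)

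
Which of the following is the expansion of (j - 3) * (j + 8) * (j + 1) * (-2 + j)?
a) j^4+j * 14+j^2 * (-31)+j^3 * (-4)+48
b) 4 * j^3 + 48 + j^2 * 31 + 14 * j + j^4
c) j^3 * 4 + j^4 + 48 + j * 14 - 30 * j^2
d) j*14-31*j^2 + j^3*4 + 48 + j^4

Expanding (j - 3) * (j + 8) * (j + 1) * (-2 + j):
= j*14-31*j^2 + j^3*4 + 48 + j^4
d) j*14-31*j^2 + j^3*4 + 48 + j^4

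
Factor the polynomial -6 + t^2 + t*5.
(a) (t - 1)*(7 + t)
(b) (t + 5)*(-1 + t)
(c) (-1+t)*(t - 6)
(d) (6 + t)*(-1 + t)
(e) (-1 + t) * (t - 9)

We need to factor -6 + t^2 + t*5.
The factored form is (6 + t)*(-1 + t).
d) (6 + t)*(-1 + t)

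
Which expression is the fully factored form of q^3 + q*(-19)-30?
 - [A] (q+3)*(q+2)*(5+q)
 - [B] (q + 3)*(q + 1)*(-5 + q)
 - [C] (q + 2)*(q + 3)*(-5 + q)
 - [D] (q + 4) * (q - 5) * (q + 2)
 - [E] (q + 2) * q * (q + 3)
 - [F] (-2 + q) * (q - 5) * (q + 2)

We need to factor q^3 + q*(-19)-30.
The factored form is (q + 2)*(q + 3)*(-5 + q).
C) (q + 2)*(q + 3)*(-5 + q)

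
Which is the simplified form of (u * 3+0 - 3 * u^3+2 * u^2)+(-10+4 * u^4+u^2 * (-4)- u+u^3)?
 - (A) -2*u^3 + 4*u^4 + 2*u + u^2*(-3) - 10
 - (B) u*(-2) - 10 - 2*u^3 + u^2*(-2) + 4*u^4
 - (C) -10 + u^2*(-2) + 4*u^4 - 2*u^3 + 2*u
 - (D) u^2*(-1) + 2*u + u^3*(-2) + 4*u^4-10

Adding the polynomials and combining like terms:
(u*3 + 0 - 3*u^3 + 2*u^2) + (-10 + 4*u^4 + u^2*(-4) - u + u^3)
= -10 + u^2*(-2) + 4*u^4 - 2*u^3 + 2*u
C) -10 + u^2*(-2) + 4*u^4 - 2*u^3 + 2*u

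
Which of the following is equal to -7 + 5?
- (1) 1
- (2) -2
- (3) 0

-7 + 5 = -2
2) -2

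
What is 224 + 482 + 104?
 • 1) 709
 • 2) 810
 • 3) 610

First: 224 + 482 = 706
Then: 706 + 104 = 810
2) 810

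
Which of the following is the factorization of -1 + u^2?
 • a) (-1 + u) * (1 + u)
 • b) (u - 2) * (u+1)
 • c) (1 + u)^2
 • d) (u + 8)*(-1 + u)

We need to factor -1 + u^2.
The factored form is (-1 + u) * (1 + u).
a) (-1 + u) * (1 + u)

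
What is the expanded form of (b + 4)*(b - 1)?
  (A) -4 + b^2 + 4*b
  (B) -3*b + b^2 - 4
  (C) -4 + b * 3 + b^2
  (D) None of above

Expanding (b + 4)*(b - 1):
= -4 + b * 3 + b^2
C) -4 + b * 3 + b^2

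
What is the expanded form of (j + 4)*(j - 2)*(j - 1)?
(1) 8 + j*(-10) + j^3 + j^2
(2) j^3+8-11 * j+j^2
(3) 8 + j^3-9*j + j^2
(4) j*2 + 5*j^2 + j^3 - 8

Expanding (j + 4)*(j - 2)*(j - 1):
= 8 + j*(-10) + j^3 + j^2
1) 8 + j*(-10) + j^3 + j^2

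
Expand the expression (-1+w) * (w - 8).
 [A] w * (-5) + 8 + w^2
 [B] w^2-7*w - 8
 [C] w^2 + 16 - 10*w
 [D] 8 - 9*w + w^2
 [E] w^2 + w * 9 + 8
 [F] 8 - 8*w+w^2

Expanding (-1+w) * (w - 8):
= 8 - 9*w + w^2
D) 8 - 9*w + w^2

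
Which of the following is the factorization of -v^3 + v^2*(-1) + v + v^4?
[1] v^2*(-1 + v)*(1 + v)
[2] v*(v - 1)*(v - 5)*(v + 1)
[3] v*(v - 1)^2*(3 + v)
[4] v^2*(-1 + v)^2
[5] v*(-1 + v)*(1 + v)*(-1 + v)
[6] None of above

We need to factor -v^3 + v^2*(-1) + v + v^4.
The factored form is v*(-1 + v)*(1 + v)*(-1 + v).
5) v*(-1 + v)*(1 + v)*(-1 + v)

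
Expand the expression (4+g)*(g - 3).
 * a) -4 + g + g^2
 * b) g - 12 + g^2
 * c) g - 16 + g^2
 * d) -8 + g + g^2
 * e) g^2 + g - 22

Expanding (4+g)*(g - 3):
= g - 12 + g^2
b) g - 12 + g^2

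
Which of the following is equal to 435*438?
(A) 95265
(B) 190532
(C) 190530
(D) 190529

435 * 438 = 190530
C) 190530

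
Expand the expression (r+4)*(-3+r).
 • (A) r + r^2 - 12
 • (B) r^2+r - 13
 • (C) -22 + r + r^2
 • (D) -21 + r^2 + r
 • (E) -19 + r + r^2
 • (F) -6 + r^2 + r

Expanding (r+4)*(-3+r):
= r + r^2 - 12
A) r + r^2 - 12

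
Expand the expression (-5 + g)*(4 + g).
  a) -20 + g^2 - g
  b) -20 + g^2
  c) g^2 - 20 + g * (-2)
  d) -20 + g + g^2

Expanding (-5 + g)*(4 + g):
= -20 + g^2 - g
a) -20 + g^2 - g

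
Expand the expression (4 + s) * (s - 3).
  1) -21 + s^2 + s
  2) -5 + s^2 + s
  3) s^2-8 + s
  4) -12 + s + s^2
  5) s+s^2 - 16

Expanding (4 + s) * (s - 3):
= -12 + s + s^2
4) -12 + s + s^2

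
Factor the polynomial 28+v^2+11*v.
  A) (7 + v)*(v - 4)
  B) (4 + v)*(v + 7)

We need to factor 28+v^2+11*v.
The factored form is (4 + v)*(v + 7).
B) (4 + v)*(v + 7)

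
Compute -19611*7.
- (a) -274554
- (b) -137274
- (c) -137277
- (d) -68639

-19611 * 7 = -137277
c) -137277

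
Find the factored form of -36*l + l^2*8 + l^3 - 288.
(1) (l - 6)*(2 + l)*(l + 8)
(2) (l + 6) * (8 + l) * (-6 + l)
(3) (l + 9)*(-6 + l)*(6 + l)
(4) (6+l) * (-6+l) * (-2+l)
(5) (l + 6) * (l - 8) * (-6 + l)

We need to factor -36*l + l^2*8 + l^3 - 288.
The factored form is (l + 6) * (8 + l) * (-6 + l).
2) (l + 6) * (8 + l) * (-6 + l)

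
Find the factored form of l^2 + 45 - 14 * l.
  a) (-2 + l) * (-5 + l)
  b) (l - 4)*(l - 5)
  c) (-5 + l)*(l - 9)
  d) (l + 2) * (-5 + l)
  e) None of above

We need to factor l^2 + 45 - 14 * l.
The factored form is (-5 + l)*(l - 9).
c) (-5 + l)*(l - 9)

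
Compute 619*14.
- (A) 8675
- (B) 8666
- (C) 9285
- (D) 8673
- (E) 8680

619 * 14 = 8666
B) 8666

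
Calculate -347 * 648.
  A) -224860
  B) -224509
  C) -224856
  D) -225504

-347 * 648 = -224856
C) -224856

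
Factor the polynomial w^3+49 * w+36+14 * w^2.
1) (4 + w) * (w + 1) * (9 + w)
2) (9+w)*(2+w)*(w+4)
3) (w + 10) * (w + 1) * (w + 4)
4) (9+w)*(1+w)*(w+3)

We need to factor w^3+49 * w+36+14 * w^2.
The factored form is (4 + w) * (w + 1) * (9 + w).
1) (4 + w) * (w + 1) * (9 + w)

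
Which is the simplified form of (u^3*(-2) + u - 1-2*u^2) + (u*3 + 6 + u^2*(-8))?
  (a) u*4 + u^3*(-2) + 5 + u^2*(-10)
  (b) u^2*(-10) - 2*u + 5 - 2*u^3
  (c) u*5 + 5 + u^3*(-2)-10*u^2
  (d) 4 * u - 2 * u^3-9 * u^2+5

Adding the polynomials and combining like terms:
(u^3*(-2) + u - 1 - 2*u^2) + (u*3 + 6 + u^2*(-8))
= u*4 + u^3*(-2) + 5 + u^2*(-10)
a) u*4 + u^3*(-2) + 5 + u^2*(-10)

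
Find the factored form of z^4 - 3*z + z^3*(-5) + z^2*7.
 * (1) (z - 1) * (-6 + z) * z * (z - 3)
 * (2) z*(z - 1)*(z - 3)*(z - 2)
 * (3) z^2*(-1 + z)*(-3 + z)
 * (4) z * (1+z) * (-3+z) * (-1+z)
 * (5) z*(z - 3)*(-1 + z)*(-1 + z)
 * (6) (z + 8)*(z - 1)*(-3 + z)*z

We need to factor z^4 - 3*z + z^3*(-5) + z^2*7.
The factored form is z*(z - 3)*(-1 + z)*(-1 + z).
5) z*(z - 3)*(-1 + z)*(-1 + z)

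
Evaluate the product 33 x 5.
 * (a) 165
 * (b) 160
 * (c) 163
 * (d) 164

33 * 5 = 165
a) 165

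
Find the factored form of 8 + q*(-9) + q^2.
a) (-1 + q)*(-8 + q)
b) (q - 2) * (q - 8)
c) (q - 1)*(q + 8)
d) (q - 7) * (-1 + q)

We need to factor 8 + q*(-9) + q^2.
The factored form is (-1 + q)*(-8 + q).
a) (-1 + q)*(-8 + q)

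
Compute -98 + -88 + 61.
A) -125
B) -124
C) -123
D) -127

First: -98 + -88 = -186
Then: -186 + 61 = -125
A) -125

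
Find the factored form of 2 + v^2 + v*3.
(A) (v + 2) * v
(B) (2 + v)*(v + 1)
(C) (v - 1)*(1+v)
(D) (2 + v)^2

We need to factor 2 + v^2 + v*3.
The factored form is (2 + v)*(v + 1).
B) (2 + v)*(v + 1)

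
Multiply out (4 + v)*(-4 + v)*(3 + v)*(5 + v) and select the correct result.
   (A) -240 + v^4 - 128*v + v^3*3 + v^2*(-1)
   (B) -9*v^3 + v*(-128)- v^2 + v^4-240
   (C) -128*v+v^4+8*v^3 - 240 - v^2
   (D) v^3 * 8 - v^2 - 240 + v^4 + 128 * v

Expanding (4 + v)*(-4 + v)*(3 + v)*(5 + v):
= -128*v+v^4+8*v^3 - 240 - v^2
C) -128*v+v^4+8*v^3 - 240 - v^2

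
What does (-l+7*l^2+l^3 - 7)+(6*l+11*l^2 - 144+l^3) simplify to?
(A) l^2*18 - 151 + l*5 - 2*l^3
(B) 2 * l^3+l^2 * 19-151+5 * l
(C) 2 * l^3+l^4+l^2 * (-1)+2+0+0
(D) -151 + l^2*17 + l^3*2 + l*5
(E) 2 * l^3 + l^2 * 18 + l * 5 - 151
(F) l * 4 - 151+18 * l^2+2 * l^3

Adding the polynomials and combining like terms:
(-l + 7*l^2 + l^3 - 7) + (6*l + 11*l^2 - 144 + l^3)
= 2 * l^3 + l^2 * 18 + l * 5 - 151
E) 2 * l^3 + l^2 * 18 + l * 5 - 151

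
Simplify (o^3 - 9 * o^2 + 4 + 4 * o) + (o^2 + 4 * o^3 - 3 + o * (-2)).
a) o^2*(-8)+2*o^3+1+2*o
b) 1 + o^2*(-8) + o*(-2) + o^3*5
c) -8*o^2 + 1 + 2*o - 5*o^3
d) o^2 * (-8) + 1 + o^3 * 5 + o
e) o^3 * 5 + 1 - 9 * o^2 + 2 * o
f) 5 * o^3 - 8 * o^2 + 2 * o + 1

Adding the polynomials and combining like terms:
(o^3 - 9*o^2 + 4 + 4*o) + (o^2 + 4*o^3 - 3 + o*(-2))
= 5 * o^3 - 8 * o^2 + 2 * o + 1
f) 5 * o^3 - 8 * o^2 + 2 * o + 1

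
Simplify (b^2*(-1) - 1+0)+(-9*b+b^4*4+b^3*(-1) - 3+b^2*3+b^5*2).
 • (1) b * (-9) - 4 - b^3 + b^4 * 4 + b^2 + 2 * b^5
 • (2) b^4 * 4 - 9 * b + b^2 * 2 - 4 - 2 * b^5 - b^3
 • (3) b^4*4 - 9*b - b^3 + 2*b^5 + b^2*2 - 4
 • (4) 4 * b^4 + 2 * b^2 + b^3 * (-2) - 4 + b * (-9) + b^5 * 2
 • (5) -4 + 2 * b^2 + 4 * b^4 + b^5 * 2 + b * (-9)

Adding the polynomials and combining like terms:
(b^2*(-1) - 1 + 0) + (-9*b + b^4*4 + b^3*(-1) - 3 + b^2*3 + b^5*2)
= b^4*4 - 9*b - b^3 + 2*b^5 + b^2*2 - 4
3) b^4*4 - 9*b - b^3 + 2*b^5 + b^2*2 - 4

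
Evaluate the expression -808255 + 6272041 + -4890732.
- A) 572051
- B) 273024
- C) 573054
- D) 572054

First: -808255 + 6272041 = 5463786
Then: 5463786 + -4890732 = 573054
C) 573054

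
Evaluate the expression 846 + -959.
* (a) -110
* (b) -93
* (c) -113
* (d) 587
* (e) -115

846 + -959 = -113
c) -113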